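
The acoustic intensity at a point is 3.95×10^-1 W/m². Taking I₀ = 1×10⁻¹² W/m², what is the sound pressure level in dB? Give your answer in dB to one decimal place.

I/I₀ = 3.95×10^-1/10⁻¹² = 3.95×10^11, and L = 10·log₁₀(I/I₀).
L = 10·(0.5966 + 11) = 115.97 dB.

116.0 dB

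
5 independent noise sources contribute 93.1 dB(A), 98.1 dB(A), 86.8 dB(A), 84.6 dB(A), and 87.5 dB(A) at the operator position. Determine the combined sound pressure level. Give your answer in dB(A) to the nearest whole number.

Incoherent sources combine by intensity addition: L_total = 10·log₁₀(Σ 10^(L_i/10)).
Σ 10^(L/10) = 10^(93.1/10) + 10^(98.1/10) + 10^(86.8/10) + 10^(84.6/10) + 10^(87.5/10) = 9.828e+09.
L_total = 10·log₁₀(9.828e+09) = 99.92 dB(A).

100 dB(A)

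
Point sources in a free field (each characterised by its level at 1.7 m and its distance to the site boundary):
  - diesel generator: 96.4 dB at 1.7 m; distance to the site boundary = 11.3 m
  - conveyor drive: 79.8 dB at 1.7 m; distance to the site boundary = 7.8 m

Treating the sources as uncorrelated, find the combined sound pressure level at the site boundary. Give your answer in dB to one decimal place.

Propagate each source to the receiver with L = L_ref − 20·log₁₀(r/r_ref), then add intensities.
diesel generator: 96.4 − 20·log₁₀(11.3/1.7) = 96.4 − 16.45 = 79.95 dB.
conveyor drive: 79.8 − 20·log₁₀(7.8/1.7) = 79.8 − 13.23 = 66.57 dB.
Σ 10^(L/10) = 1.033e+08 → L_total = 10·log₁₀(1.033e+08) = 80.14 dB.

80.1 dB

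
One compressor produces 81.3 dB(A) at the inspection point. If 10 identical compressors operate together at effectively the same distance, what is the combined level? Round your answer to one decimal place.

N identical incoherent sources raise the level by 10·log₁₀ N.
L_total = 81.3 + 10·log₁₀(10) = 81.3 + 10.000 = 91.30 dB(A).

91.3 dB(A)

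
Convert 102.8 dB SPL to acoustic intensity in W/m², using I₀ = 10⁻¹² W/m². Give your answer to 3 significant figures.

0.0191 W/m²

L = 10·log₁₀(I/I₀) ⇒ I = I₀·10^(L/10) = 10⁻¹² × 10^10.28.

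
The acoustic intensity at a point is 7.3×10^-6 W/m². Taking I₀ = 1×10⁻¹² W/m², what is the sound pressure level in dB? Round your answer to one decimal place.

68.6 dB

I/I₀ = 7.3×10^-6/10⁻¹² = 7.3×10^6, and L = 10·log₁₀(I/I₀).
L = 10·(0.8633 + 6) = 68.63 dB.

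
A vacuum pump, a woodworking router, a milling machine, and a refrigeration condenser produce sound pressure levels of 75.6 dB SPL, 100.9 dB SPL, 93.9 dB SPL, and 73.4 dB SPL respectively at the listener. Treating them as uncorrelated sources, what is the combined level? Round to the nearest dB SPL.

102 dB SPL

Incoherent sources combine by intensity addition: L_total = 10·log₁₀(Σ 10^(L_i/10)).
Σ 10^(L/10) = 10^(75.6/10) + 10^(100.9/10) + 10^(93.9/10) + 10^(73.4/10) = 1.482e+10.
L_total = 10·log₁₀(1.482e+10) = 101.71 dB SPL.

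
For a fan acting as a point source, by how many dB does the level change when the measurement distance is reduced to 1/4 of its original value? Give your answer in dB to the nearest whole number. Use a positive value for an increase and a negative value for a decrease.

+12 dB

Point-source spreading: ΔL = −20·log₁₀(r₂/r₁).
ΔL = −20·log₁₀(0.25) = +12.04 dB.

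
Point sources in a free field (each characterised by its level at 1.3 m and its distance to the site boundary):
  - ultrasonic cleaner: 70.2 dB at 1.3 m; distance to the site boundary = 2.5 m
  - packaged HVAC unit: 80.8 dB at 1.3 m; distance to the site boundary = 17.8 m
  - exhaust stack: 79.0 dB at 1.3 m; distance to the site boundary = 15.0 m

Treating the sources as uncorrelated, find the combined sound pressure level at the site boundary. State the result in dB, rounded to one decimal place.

First find each source's level at the receiver (point-source: −20·log₁₀(r/r_ref)), then combine on an intensity basis.
ultrasonic cleaner: 70.2 − 20·log₁₀(2.5/1.3) = 70.2 − 5.68 = 64.52 dB.
packaged HVAC unit: 80.8 − 20·log₁₀(17.8/1.3) = 80.8 − 22.73 = 58.07 dB.
exhaust stack: 79.0 − 20·log₁₀(15.0/1.3) = 79.0 − 21.24 = 57.76 dB.
Σ 10^(L/10) = 4.069e+06 → L_total = 10·log₁₀(4.069e+06) = 66.10 dB.

66.1 dB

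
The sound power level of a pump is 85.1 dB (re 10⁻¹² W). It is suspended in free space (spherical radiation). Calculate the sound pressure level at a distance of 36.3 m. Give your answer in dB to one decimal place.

L_p = L_w − 10·log₁₀(4π·r²) with r = 36.3 m.
4π·r² = 1.656e+04 m², 10·log₁₀ of that is 42.190 dB.
L_p = 85.1 − 42.190 = 42.91 dB.

42.9 dB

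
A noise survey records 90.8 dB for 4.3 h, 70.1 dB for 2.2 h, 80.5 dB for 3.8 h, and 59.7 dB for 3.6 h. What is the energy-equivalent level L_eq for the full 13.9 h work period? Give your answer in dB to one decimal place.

Weight each interval's intensity by its duration and average over T = 13.9 h:
Σ tᵢ·10^(Lᵢ/10) = 4.3·10^(90.8/10) + 2.2·10^(70.1/10) + 3.8·10^(80.5/10) + 3.6·10^(59.7/10) = 5.622e+09.
L_eq = 10·log₁₀(5.622e+09/13.9) = 86.07 dB.

86.1 dB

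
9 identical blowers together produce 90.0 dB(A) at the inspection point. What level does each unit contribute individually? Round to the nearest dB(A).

80 dB(A)

9 equal contributions raise the level by 10·log₁₀ 9 = 9.542 dB, so each unit alone gives 90.0 − 9.542.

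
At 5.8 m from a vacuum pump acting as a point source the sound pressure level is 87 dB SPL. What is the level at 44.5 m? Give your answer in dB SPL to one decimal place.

For a point source, L₂ = L₁ − 20·log₁₀(r₂/r₁).
L₂ = 87 − 20·log₁₀(44.5/5.8) = 87 − 17.699 = 69.30 dB SPL.

69.3 dB SPL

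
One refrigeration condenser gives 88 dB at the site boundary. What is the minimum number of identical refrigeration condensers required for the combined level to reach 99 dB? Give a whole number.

The shortfall is 99 − 88 = 11.0 dB, and N units add 10·log₁₀ N, so need 10·log₁₀ N ≥ 11.0.
N ≥ 10^(11.0/10) = 12.589, so N = 13.

13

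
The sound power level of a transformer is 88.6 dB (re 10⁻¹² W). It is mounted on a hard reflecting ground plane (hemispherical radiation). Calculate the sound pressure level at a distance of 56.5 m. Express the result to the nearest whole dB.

The power spreads over a hemisphere of area 2π·r², so L_p = L_w − 10·log₁₀(2π·r²).
2π·r² = 2.006e+04 m², 10·log₁₀ of that is 43.023 dB.
L_p = 88.6 − 43.023 = 45.58 dB.

46 dB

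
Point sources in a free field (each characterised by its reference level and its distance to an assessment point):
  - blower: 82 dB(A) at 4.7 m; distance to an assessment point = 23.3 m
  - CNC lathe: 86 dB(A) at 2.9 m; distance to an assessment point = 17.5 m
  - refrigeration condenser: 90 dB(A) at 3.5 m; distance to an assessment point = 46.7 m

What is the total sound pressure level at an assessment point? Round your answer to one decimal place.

73.6 dB(A)

First find each source's level at the receiver (point-source: −20·log₁₀(r/r_ref)), then combine on an intensity basis.
blower: 82 − 20·log₁₀(23.3/4.7) = 82 − 13.91 = 68.09 dB(A).
CNC lathe: 86 − 20·log₁₀(17.5/2.9) = 86 − 15.61 = 70.39 dB(A).
refrigeration condenser: 90 − 20·log₁₀(46.7/3.5) = 90 − 22.50 = 67.50 dB(A).
Σ 10^(L/10) = 2.300e+07 → L_total = 10·log₁₀(2.300e+07) = 73.62 dB(A).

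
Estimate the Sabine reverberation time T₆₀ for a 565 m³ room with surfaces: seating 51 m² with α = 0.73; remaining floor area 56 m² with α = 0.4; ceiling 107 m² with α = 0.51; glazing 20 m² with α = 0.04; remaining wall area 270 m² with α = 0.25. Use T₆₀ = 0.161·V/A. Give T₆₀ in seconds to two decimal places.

0.50 s

Total absorption A = 51·0.73 + 56·0.4 + 107·0.51 + 20·0.04 + 270·0.25 = 182.50 m² sabins.
T₆₀ = 0.161·V/A = 0.161·565/182.50 = 0.498 s.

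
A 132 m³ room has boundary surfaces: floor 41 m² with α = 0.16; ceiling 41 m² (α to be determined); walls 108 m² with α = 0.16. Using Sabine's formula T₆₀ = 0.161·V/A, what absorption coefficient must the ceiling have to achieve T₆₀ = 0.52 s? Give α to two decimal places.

From T₆₀ = 0.161·V/A, the target T₆₀ = 0.52 s needs A = 0.161·132/0.52 = 40.87 m².
Absorption from the other surfaces = 41·0.16 + 108·0.16 = 23.84 m², so the ceiling must supply 17.03 m² over 41 m².
α = 17.03/41 = 0.415.

0.42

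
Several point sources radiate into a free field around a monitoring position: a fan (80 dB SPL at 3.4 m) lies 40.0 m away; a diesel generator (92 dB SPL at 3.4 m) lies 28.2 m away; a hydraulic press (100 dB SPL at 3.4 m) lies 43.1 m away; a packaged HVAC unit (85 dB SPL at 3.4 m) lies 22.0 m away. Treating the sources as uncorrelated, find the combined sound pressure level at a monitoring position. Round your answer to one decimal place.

79.7 dB SPL

First find each source's level at the receiver (point-source: −20·log₁₀(r/r_ref)), then combine on an intensity basis.
fan: 80 − 20·log₁₀(40.0/3.4) = 80 − 21.41 = 58.59 dB SPL.
diesel generator: 92 − 20·log₁₀(28.2/3.4) = 92 − 18.38 = 73.62 dB SPL.
hydraulic press: 100 − 20·log₁₀(43.1/3.4) = 100 − 22.06 = 77.94 dB SPL.
packaged HVAC unit: 85 − 20·log₁₀(22.0/3.4) = 85 − 16.22 = 68.78 dB SPL.
Σ 10^(L/10) = 9.354e+07 → L_total = 10·log₁₀(9.354e+07) = 79.71 dB SPL.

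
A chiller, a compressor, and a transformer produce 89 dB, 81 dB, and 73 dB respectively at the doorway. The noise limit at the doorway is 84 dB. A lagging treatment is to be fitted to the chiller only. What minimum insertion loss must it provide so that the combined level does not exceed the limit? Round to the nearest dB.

9 dB

The untreated sources together contribute 10^(81/10) + 10^(73/10) = 1.458e+08, i.e. 81.64 dB.
The limit corresponds to 10^(84/10) = 2.512e+08; subtracting the fixed part leaves 1.053e+08 for the chiller, i.e. 80.23 dB.
So the chiller must be reduced from 89 to 80.23 dB: IL = 8.77 dB.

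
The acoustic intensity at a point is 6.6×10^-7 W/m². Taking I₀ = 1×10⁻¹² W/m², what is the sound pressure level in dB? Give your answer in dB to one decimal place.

58.2 dB

L = 10·log₁₀(I/I₀) = 10·log₁₀(6.6×10^-7/10⁻¹²) = 10·log₁₀(6.6×10^5).
L = 10·(0.8195 + 5) = 58.20 dB.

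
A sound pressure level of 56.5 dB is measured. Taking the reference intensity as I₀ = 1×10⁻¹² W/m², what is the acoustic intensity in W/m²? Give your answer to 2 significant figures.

I/I₀ = 10^(56.5/10) = 4.467e+05, so I = 4.467e+05 × 10⁻¹² W/m².

4.5e-07 W/m²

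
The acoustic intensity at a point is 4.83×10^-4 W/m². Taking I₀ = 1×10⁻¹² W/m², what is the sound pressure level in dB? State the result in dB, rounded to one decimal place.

I/I₀ = 4.83×10^-4/10⁻¹² = 4.83×10^8, and L = 10·log₁₀(I/I₀).
L = 10·(0.6839 + 8) = 86.84 dB.

86.8 dB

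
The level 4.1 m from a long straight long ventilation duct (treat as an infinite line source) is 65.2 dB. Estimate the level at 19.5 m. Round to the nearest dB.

Line-source attenuation: ΔL = 10·log₁₀(r₂/r₁) = 10·log₁₀(19.5/4.1) = 6.773 dB.
L₂ = 65.2 − 10·log₁₀(19.5/4.1) = 65.2 − 6.773 = 58.43 dB.

58 dB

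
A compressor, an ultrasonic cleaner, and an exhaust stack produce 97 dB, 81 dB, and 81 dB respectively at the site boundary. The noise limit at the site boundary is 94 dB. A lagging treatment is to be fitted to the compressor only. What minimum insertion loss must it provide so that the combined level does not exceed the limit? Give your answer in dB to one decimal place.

3.5 dB

Fixed contribution from the other sources: Σ 10^(L/10) = 10^(81/10) + 10^(81/10) = 2.518e+08 (84.01 dB).
The limit corresponds to 10^(94/10) = 2.512e+09; subtracting the fixed part leaves 2.260e+09 for the compressor, i.e. 93.54 dB.
So the compressor must be reduced from 97 to 93.54 dB: IL = 3.46 dB.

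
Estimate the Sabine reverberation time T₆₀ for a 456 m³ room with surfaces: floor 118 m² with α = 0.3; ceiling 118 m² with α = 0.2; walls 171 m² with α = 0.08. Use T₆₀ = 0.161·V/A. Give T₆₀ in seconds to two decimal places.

1.01 s

Summing Sᵢαᵢ: 118·0.3 + 118·0.2 + 171·0.08 = 72.68 m².
T₆₀ = 0.161 × 456 / 72.68 = 1.010 s.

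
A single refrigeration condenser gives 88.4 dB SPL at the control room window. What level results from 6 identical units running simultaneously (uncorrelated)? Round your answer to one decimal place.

N identical incoherent sources raise the level by 10·log₁₀ N.
L_total = 88.4 + 10·log₁₀(6) = 88.4 + 7.782 = 96.18 dB SPL.

96.2 dB SPL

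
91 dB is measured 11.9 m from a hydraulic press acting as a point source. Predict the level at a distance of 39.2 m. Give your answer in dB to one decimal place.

80.6 dB

Point-source attenuation: ΔL = 20·log₁₀(r₂/r₁) = 20·log₁₀(39.2/11.9) = 10.355 dB.
L₂ = 91 − 20·log₁₀(39.2/11.9) = 91 − 10.355 = 80.65 dB.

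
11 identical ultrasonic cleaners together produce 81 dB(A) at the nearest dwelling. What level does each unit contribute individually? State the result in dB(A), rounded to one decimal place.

Dividing the total intensity by 11 lowers the level by 10·log₁₀ 11 = 10.414 dB: L₁ = 81 − 10.414.

70.6 dB(A)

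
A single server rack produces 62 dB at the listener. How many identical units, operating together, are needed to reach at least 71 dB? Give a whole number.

N identical sources give L₁ + 10·log₁₀ N, so require 10·log₁₀ N ≥ 71 − 62 = 9.0 dB.
N ≥ 10^(9.0/10) = 7.943, so N = 8.

8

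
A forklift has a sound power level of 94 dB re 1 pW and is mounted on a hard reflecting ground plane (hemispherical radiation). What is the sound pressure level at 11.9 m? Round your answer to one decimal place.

The power spreads over a hemisphere of area 2π·r², so L_p = L_w − 10·log₁₀(2π·r²).
2π·r² = 889.8 m², 10·log₁₀ of that is 29.493 dB.
L_p = 94 − 29.493 = 64.51 dB.

64.5 dB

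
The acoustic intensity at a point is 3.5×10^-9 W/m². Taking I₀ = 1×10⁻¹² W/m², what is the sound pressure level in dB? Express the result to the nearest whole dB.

I/I₀ = 3.5×10^-9/10⁻¹² = 3.5×10^3, and L = 10·log₁₀(I/I₀).
L = 10·(0.5441 + 3) = 35.44 dB.

35 dB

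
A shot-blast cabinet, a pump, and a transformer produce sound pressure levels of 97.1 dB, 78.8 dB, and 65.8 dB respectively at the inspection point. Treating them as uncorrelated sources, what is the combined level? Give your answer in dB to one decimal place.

For uncorrelated sources the intensities add, so convert each level to linear form, sum, and take 10·log₁₀ of the total.
Σ 10^(L/10) = 10^(97.1/10) + 10^(78.8/10) + 10^(65.8/10) = 5.208e+09.
L_total = 10·log₁₀(5.208e+09) = 97.17 dB.

97.2 dB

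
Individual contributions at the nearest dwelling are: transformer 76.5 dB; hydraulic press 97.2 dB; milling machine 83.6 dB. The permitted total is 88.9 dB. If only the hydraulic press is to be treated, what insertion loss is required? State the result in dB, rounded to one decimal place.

10.2 dB

Everything except the hydraulic press sums to 10^(76.5/10) + 10^(83.6/10) = 2.738e+08 in linear terms, 84.37 dB.
To meet 88.9 dB overall, the treated hydraulic press may contribute at most 10^(88.9/10) − 2.738e+08 = 5.025e+08, i.e. 87.01 dB.
So the hydraulic press must be reduced from 97.2 to 87.01 dB: IL = 10.19 dB.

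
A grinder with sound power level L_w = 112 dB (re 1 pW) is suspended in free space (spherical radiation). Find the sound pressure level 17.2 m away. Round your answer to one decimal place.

Free-field spherical radiation: L_p = L_w − 10·log₁₀(4π·r²), r = 17.2 m.
4π·r² = 3718 m², 10·log₁₀ of that is 35.703 dB.
L_p = 112 − 35.703 = 76.30 dB.

76.3 dB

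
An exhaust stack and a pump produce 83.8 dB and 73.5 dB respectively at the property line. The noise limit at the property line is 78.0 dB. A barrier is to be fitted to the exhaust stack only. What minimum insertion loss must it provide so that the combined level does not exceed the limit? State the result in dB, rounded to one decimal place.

7.7 dB

Fixed contribution from the other source: Σ 10^(L/10) = 10^(73.5/10) = 2.239e+07 (73.50 dB).
To meet 78.0 dB overall, the treated exhaust stack may contribute at most 10^(78.0/10) − 2.239e+07 = 4.071e+07, i.e. 76.10 dB.
Required insertion loss = 83.8 − 76.10 = 7.70 dB.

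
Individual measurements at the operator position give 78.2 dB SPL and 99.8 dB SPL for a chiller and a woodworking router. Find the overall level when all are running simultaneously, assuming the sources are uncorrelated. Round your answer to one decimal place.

Incoherent sources combine by intensity addition: L_total = 10·log₁₀(Σ 10^(L_i/10)).
Σ 10^(L/10) = 10^(78.2/10) + 10^(99.8/10) = 9.616e+09.
L_total = 10·log₁₀(9.616e+09) = 99.83 dB SPL.

99.8 dB SPL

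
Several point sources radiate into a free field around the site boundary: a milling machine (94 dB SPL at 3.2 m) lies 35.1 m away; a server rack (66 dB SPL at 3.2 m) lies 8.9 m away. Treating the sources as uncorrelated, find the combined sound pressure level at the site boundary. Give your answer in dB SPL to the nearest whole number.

73 dB SPL

First find each source's level at the receiver (point-source: −20·log₁₀(r/r_ref)), then combine on an intensity basis.
milling machine: 94 − 20·log₁₀(35.1/3.2) = 94 − 20.80 = 73.20 dB SPL.
server rack: 66 − 20·log₁₀(8.9/3.2) = 66 − 8.88 = 57.12 dB SPL.
Σ 10^(L/10) = 2.139e+07 → L_total = 10·log₁₀(2.139e+07) = 73.30 dB SPL.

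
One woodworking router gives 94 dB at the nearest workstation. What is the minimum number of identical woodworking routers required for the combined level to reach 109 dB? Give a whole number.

Need L₁ + 10·log₁₀ N ≥ 109, i.e. log₁₀ N ≥ 1.50.
N ≥ 10^(15.0/10) = 31.623, so N = 32.

32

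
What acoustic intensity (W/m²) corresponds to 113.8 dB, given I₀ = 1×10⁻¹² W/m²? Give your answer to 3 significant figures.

L = 10·log₁₀(I/I₀) ⇒ I = I₀·10^(L/10) = 10⁻¹² × 10^11.38.

0.240 W/m²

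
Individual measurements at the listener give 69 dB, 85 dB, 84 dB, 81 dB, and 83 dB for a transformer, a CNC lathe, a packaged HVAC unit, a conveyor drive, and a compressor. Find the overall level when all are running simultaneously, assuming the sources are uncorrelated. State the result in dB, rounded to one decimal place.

Incoherent sources combine by intensity addition: L_total = 10·log₁₀(Σ 10^(L_i/10)).
Σ 10^(L/10) = 10^(69/10) + 10^(85/10) + 10^(84/10) + 10^(81/10) + 10^(83/10) = 9.008e+08.
L_total = 10·log₁₀(9.008e+08) = 89.55 dB.

89.5 dB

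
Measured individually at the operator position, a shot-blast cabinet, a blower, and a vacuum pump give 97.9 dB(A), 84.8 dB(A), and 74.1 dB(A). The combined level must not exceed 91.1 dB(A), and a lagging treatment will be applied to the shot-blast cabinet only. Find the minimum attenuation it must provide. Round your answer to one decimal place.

8.1 dB

Everything except the shot-blast cabinet sums to 10^(84.8/10) + 10^(74.1/10) = 3.277e+08 in linear terms, 85.15 dB(A).
The limit corresponds to 10^(91.1/10) = 1.288e+09; subtracting the fixed part leaves 9.606e+08 for the shot-blast cabinet, i.e. 89.83 dB(A).
So the shot-blast cabinet must be reduced from 97.9 to 89.83 dB(A): IL = 8.07 dB.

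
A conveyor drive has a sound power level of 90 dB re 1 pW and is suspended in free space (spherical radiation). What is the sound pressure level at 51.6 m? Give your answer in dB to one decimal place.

44.8 dB

L_p = L_w − 10·log₁₀(4π·r²) with r = 51.6 m.
4π·r² = 3.346e+04 m², 10·log₁₀ of that is 45.245 dB.
L_p = 90 − 45.245 = 44.75 dB.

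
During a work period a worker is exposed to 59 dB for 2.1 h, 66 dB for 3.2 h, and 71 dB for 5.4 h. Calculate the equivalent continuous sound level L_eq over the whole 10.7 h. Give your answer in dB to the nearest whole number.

Weight each interval's intensity by its duration and average over T = 10.7 h:
Σ tᵢ·10^(Lᵢ/10) = 2.1·10^(59/10) + 3.2·10^(66/10) + 5.4·10^(71/10) = 8.239e+07.
L_eq = 10·log₁₀(8.239e+07/10.7) = 68.86 dB.

69 dB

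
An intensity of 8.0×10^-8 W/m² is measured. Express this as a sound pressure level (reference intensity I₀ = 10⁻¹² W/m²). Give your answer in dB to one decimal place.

49.0 dB

I/I₀ = 8.0×10^-8/10⁻¹² = 8.0×10^4, and L = 10·log₁₀(I/I₀).
L = 10·(0.9031 + 4) = 49.03 dB.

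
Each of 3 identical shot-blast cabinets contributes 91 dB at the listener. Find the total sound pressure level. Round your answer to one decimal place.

95.8 dB

L_total = L₁ + 10·log₁₀ N for N identical incoherent sources.
L_total = 91 + 10·log₁₀(3) = 91 + 4.771 = 95.77 dB.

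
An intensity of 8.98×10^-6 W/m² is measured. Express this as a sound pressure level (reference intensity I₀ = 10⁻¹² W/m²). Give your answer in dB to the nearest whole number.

70 dB

L = 10·log₁₀(I/I₀) = 10·log₁₀(8.98×10^-6/10⁻¹²) = 10·log₁₀(8.98×10^6).
L = 10·(0.9533 + 6) = 69.53 dB.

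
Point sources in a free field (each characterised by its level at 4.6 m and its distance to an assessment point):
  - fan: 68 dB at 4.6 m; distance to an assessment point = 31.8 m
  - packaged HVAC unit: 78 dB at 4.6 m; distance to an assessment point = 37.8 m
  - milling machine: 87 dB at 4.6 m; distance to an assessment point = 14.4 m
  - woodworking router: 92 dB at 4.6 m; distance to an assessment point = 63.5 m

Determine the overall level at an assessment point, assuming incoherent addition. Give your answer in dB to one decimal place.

Propagate each source to the receiver with L = L_ref − 20·log₁₀(r/r_ref), then add intensities.
fan: 68 − 20·log₁₀(31.8/4.6) = 68 − 16.79 = 51.21 dB.
packaged HVAC unit: 78 − 20·log₁₀(37.8/4.6) = 78 − 18.29 = 59.71 dB.
milling machine: 87 − 20·log₁₀(14.4/4.6) = 87 − 9.91 = 77.09 dB.
woodworking router: 92 − 20·log₁₀(63.5/4.6) = 92 − 22.80 = 69.20 dB.
Σ 10^(L/10) = 6.053e+07 → L_total = 10·log₁₀(6.053e+07) = 77.82 dB.

77.8 dB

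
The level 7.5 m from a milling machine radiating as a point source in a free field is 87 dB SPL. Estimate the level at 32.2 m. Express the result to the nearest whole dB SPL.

74 dB SPL

For a point source, L₂ = L₁ − 20·log₁₀(r₂/r₁).
L₂ = 87 − 20·log₁₀(32.2/7.5) = 87 − 12.656 = 74.34 dB SPL.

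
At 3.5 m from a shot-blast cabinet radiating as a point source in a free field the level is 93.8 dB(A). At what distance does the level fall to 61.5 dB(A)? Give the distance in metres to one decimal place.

Point-source spreading drops the level by 20·log₁₀(r₂/r₁); inverting, r₂/r₁ = 10^(ΔL/20).
r₂ = 3.5·10^((93.8−61.5)/20) = 3.5·10^(32.3/20) = 144.23 m.

144.2 m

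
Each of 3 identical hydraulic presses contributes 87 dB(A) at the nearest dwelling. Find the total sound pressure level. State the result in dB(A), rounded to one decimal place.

N identical incoherent sources raise the level by 10·log₁₀ N.
L_total = 87 + 10·log₁₀(3) = 87 + 4.771 = 91.77 dB(A).

91.8 dB(A)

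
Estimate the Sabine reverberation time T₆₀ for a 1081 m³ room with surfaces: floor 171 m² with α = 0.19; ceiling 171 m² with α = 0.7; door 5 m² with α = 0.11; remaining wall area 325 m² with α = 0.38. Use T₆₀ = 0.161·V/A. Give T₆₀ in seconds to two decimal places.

0.63 s

A = Σ Sᵢαᵢ = 171·0.19 + 171·0.7 + 5·0.11 + 325·0.38 = 276.24 m².
T₆₀ = 0.161·V/A = 0.161·1081/276.24 = 0.630 s.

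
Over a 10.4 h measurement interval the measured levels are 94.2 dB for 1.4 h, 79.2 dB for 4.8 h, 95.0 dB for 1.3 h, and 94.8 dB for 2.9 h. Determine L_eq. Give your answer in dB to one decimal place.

92.1 dB

L_eq = 10·log₁₀[(1/T)·Σ tᵢ·10^(Lᵢ/10)] with T = 10.4 h.
Σ tᵢ·10^(Lᵢ/10) = 1.4·10^(94.2/10) + 4.8·10^(79.2/10) + 1.3·10^(95.0/10) + 2.9·10^(94.8/10) = 1.695e+10.
L_eq = 10·log₁₀(1.695e+10/10.4) = 92.12 dB.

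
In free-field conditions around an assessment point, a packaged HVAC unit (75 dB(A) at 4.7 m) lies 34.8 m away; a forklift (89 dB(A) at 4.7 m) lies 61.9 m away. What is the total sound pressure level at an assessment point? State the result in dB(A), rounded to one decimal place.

Propagate each source to the receiver with L = L_ref − 20·log₁₀(r/r_ref), then add intensities.
packaged HVAC unit: 75 − 20·log₁₀(34.8/4.7) = 75 − 17.39 = 57.61 dB(A).
forklift: 89 − 20·log₁₀(61.9/4.7) = 89 − 22.39 = 66.61 dB(A).
Σ 10^(L/10) = 5.156e+06 → L_total = 10·log₁₀(5.156e+06) = 67.12 dB(A).

67.1 dB(A)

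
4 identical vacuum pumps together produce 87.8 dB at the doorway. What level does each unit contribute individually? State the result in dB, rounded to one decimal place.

81.8 dB

4 equal contributions raise the level by 10·log₁₀ 4 = 6.021 dB, so each unit alone gives 87.8 − 6.021.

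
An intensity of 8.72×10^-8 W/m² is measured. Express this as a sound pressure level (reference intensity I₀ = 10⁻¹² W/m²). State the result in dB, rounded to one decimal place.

49.4 dB

I/I₀ = 8.72×10^-8/10⁻¹² = 8.72×10^4, and L = 10·log₁₀(I/I₀).
L = 10·(0.9405 + 4) = 49.41 dB.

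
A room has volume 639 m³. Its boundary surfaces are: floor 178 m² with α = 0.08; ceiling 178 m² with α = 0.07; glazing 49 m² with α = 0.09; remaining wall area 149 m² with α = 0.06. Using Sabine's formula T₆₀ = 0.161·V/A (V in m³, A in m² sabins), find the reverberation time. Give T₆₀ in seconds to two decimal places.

2.57 s

Summing Sᵢαᵢ: 178·0.08 + 178·0.07 + 49·0.09 + 149·0.06 = 40.05 m².
T₆₀ = 0.161·V/A = 0.161·639/40.05 = 2.569 s.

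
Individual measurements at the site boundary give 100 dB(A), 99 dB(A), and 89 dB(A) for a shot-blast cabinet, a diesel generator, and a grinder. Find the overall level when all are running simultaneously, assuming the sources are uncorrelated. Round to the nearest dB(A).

Incoherent sources combine by intensity addition: L_total = 10·log₁₀(Σ 10^(L_i/10)).
Σ 10^(L/10) = 10^(100/10) + 10^(99/10) + 10^(89/10) = 1.874e+10.
L_total = 10·log₁₀(1.874e+10) = 102.73 dB(A).

103 dB(A)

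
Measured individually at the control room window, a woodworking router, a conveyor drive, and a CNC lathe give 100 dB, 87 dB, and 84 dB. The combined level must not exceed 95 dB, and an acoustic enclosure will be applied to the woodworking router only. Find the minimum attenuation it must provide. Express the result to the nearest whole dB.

Everything except the woodworking router sums to 10^(87/10) + 10^(84/10) = 7.524e+08 in linear terms, 88.76 dB.
The limit corresponds to 10^(95/10) = 3.162e+09; subtracting the fixed part leaves 2.410e+09 for the woodworking router, i.e. 93.82 dB.
Required insertion loss = 100 − 93.82 = 6.18 dB.

6 dB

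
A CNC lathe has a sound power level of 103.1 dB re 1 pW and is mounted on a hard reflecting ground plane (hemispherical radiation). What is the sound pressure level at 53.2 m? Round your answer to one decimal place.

The power spreads over a hemisphere of area 2π·r², so L_p = L_w − 10·log₁₀(2π·r²).
2π·r² = 1.778e+04 m², 10·log₁₀ of that is 42.500 dB.
L_p = 103.1 − 42.500 = 60.60 dB.

60.6 dB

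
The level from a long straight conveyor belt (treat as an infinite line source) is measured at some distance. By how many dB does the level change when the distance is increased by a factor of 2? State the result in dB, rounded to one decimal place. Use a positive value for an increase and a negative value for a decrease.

-3.0 dB

A line source loses 3 dB per doubling of distance; generally ΔL = −10·log₁₀(r₂/r₁).
ΔL = −10·log₁₀(2) = -3.01 dB.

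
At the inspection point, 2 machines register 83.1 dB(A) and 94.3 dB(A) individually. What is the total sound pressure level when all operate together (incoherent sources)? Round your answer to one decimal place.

94.6 dB(A)

Incoherent sources combine by intensity addition: L_total = 10·log₁₀(Σ 10^(L_i/10)).
Σ 10^(L/10) = 10^(83.1/10) + 10^(94.3/10) = 2.896e+09.
L_total = 10·log₁₀(2.896e+09) = 94.62 dB(A).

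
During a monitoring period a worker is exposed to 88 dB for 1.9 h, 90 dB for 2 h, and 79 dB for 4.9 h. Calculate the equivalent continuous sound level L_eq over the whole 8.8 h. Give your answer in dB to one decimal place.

86.1 dB

Weight each interval's intensity by its duration and average over T = 8.8 h:
Σ tᵢ·10^(Lᵢ/10) = 1.9·10^(88/10) + 2·10^(90/10) + 4.9·10^(79/10) = 3.588e+09.
L_eq = 10·log₁₀(3.588e+09/8.8) = 86.10 dB.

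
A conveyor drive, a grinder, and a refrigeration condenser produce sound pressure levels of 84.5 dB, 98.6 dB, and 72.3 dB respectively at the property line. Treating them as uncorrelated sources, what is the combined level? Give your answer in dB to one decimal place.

98.8 dB

For uncorrelated sources the intensities add, so convert each level to linear form, sum, and take 10·log₁₀ of the total.
Σ 10^(L/10) = 10^(84.5/10) + 10^(98.6/10) + 10^(72.3/10) = 7.543e+09.
L_total = 10·log₁₀(7.543e+09) = 98.78 dB.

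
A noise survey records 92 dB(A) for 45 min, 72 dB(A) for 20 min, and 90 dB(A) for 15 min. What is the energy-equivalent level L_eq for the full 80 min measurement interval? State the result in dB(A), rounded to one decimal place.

Weight each interval's intensity by its duration and average over T = 80 min:
Σ tᵢ·10^(Lᵢ/10) = 45·10^(92/10) + 20·10^(72/10) + 15·10^(90/10) = 8.664e+10.
L_eq = 10·log₁₀(8.664e+10/80) = 90.35 dB(A).

90.3 dB(A)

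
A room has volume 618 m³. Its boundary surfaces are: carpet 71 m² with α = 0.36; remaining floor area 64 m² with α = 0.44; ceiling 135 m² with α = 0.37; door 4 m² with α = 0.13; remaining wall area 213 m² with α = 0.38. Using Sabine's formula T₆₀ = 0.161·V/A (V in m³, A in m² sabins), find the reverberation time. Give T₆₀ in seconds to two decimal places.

0.54 s

Total absorption A = 71·0.36 + 64·0.44 + 135·0.37 + 4·0.13 + 213·0.38 = 185.13 m² sabins.
T₆₀ = 0.161 × 618 / 185.13 = 0.537 s.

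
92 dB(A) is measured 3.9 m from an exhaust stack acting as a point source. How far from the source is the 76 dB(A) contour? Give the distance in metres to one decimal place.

24.6 m

The 16.0 dB drop corresponds to a distance ratio of 10^(16.0/20) for a point source.
r₂ = 3.9·10^((92−76)/20) = 3.9·10^(16.0/20) = 24.61 m.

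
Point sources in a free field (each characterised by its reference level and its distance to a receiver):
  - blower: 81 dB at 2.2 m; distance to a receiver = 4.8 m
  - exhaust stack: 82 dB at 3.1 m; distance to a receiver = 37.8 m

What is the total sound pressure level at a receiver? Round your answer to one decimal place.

First find each source's level at the receiver (point-source: −20·log₁₀(r/r_ref)), then combine on an intensity basis.
blower: 81 − 20·log₁₀(4.8/2.2) = 81 − 6.78 = 74.22 dB.
exhaust stack: 82 − 20·log₁₀(37.8/3.1) = 82 − 21.72 = 60.28 dB.
Σ 10^(L/10) = 2.751e+07 → L_total = 10·log₁₀(2.751e+07) = 74.40 dB.

74.4 dB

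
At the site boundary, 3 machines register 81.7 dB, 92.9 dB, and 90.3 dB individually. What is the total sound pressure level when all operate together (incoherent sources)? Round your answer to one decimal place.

95.0 dB

Incoherent sources combine by intensity addition: L_total = 10·log₁₀(Σ 10^(L_i/10)).
Σ 10^(L/10) = 10^(81.7/10) + 10^(92.9/10) + 10^(90.3/10) = 3.169e+09.
L_total = 10·log₁₀(3.169e+09) = 95.01 dB.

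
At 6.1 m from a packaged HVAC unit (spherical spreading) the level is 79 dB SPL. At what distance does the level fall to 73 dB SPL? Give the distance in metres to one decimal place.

For a point source L₁ − L₂ = 20·log₁₀(r₂/r₁), so r₂ = r₁·10^((L₁−L₂)/20).
r₂ = 6.1·10^((79−73)/20) = 6.1·10^(6.0/20) = 12.17 m.

12.2 m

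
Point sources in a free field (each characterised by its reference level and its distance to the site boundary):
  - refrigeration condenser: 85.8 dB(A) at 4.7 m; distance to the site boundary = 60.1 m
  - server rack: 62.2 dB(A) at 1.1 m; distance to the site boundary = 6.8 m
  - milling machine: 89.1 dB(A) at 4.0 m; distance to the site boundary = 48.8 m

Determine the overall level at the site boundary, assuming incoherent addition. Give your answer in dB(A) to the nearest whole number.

69 dB(A)

Apply inverse-square spreading to bring every level to the receiver, then sum 10^(L/10).
refrigeration condenser: 85.8 − 20·log₁₀(60.1/4.7) = 85.8 − 22.14 = 63.66 dB(A).
server rack: 62.2 − 20·log₁₀(6.8/1.1) = 62.2 − 15.82 = 46.38 dB(A).
milling machine: 89.1 − 20·log₁₀(48.8/4.0) = 89.1 − 21.73 = 67.37 dB(A).
Σ 10^(L/10) = 7.830e+06 → L_total = 10·log₁₀(7.830e+06) = 68.94 dB(A).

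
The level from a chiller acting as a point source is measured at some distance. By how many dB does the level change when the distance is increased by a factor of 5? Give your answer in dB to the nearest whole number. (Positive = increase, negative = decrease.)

Point-source spreading: ΔL = −20·log₁₀(r₂/r₁).
ΔL = −20·log₁₀(5) = -13.98 dB.

-14 dB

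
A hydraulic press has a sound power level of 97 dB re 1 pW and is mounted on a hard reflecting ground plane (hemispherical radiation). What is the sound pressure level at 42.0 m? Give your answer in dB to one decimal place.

56.6 dB

Free-field hemispherical radiation: L_p = L_w − 10·log₁₀(2π·r²), r = 42.0 m.
2π·r² = 1.108e+04 m², 10·log₁₀ of that is 40.447 dB.
L_p = 97 − 40.447 = 56.55 dB.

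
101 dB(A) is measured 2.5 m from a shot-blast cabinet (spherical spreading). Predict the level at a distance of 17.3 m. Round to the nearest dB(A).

84 dB(A)

Point-source attenuation: ΔL = 20·log₁₀(r₂/r₁) = 20·log₁₀(17.3/2.5) = 16.802 dB.
L₂ = 101 − 20·log₁₀(17.3/2.5) = 101 − 16.802 = 84.20 dB(A).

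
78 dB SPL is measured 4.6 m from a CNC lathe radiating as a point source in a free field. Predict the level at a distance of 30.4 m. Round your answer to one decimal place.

61.6 dB SPL

Point-source attenuation: ΔL = 20·log₁₀(r₂/r₁) = 20·log₁₀(30.4/4.6) = 16.402 dB.
L₂ = 78 − 20·log₁₀(30.4/4.6) = 78 − 16.402 = 61.60 dB SPL.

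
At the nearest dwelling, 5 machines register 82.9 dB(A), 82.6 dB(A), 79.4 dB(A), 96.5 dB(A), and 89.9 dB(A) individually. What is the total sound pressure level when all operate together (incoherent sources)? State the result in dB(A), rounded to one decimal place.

97.7 dB(A)

Incoherent sources combine by intensity addition: L_total = 10·log₁₀(Σ 10^(L_i/10)).
Σ 10^(L/10) = 10^(82.9/10) + 10^(82.6/10) + 10^(79.4/10) + 10^(96.5/10) + 10^(89.9/10) = 5.908e+09.
L_total = 10·log₁₀(5.908e+09) = 97.71 dB(A).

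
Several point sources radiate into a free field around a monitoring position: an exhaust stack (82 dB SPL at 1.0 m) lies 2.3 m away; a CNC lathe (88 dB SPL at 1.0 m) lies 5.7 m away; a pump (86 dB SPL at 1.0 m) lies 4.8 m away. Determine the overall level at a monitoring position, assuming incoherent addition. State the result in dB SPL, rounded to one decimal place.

Apply inverse-square spreading to bring every level to the receiver, then sum 10^(L/10).
exhaust stack: 82 − 20·log₁₀(2.3/1.0) = 82 − 7.23 = 74.77 dB SPL.
CNC lathe: 88 − 20·log₁₀(5.7/1.0) = 88 − 15.12 = 72.88 dB SPL.
pump: 86 − 20·log₁₀(4.8/1.0) = 86 − 13.62 = 72.38 dB SPL.
Σ 10^(L/10) = 6.666e+07 → L_total = 10·log₁₀(6.666e+07) = 78.24 dB SPL.

78.2 dB SPL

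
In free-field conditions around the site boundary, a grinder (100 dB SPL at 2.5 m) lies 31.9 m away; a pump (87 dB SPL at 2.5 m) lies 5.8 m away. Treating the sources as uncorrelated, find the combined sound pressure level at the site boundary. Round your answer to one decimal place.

Propagate each source to the receiver with L = L_ref − 20·log₁₀(r/r_ref), then add intensities.
grinder: 100 − 20·log₁₀(31.9/2.5) = 100 − 22.12 = 77.88 dB SPL.
pump: 87 − 20·log₁₀(5.8/2.5) = 87 − 7.31 = 79.69 dB SPL.
Σ 10^(L/10) = 1.545e+08 → L_total = 10·log₁₀(1.545e+08) = 81.89 dB SPL.

81.9 dB SPL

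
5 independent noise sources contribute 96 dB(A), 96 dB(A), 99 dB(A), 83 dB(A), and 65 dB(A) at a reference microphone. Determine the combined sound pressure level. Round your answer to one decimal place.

For uncorrelated sources the intensities add, so convert each level to linear form, sum, and take 10·log₁₀ of the total.
Σ 10^(L/10) = 10^(96/10) + 10^(96/10) + 10^(99/10) + 10^(83/10) + 10^(65/10) = 1.611e+10.
L_total = 10·log₁₀(1.611e+10) = 102.07 dB(A).

102.1 dB(A)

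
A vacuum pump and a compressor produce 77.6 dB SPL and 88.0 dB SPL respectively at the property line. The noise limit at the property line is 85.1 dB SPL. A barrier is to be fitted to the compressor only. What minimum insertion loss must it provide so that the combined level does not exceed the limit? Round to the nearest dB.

The untreated sources together contribute 10^(77.6/10) = 5.754e+07, i.e. 77.60 dB SPL.
The limit corresponds to 10^(85.1/10) = 3.236e+08; subtracting the fixed part leaves 2.660e+08 for the compressor, i.e. 84.25 dB SPL.
So the compressor must be reduced from 88.0 to 84.25 dB SPL: IL = 3.75 dB.

4 dB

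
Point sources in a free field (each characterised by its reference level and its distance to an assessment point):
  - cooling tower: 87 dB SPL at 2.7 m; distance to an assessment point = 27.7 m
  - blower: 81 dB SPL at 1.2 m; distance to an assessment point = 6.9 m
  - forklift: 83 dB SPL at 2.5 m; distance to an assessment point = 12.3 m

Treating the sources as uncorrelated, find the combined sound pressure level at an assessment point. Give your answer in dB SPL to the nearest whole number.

First find each source's level at the receiver (point-source: −20·log₁₀(r/r_ref)), then combine on an intensity basis.
cooling tower: 87 − 20·log₁₀(27.7/2.7) = 87 − 20.22 = 66.78 dB SPL.
blower: 81 − 20·log₁₀(6.9/1.2) = 81 − 15.19 = 65.81 dB SPL.
forklift: 83 − 20·log₁₀(12.3/2.5) = 83 − 13.84 = 69.16 dB SPL.
Σ 10^(L/10) = 1.681e+07 → L_total = 10·log₁₀(1.681e+07) = 72.26 dB SPL.

72 dB SPL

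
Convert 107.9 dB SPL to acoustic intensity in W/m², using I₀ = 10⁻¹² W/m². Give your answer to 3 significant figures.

0.0617 W/m²

I = I₀·10^(L/10) = 10⁻¹² × 10^(107.9/10) = 10^(-1.210).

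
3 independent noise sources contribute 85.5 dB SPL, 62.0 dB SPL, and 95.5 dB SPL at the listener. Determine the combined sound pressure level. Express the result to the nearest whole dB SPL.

96 dB SPL

Incoherent sources combine by intensity addition: L_total = 10·log₁₀(Σ 10^(L_i/10)).
Σ 10^(L/10) = 10^(85.5/10) + 10^(62.0/10) + 10^(95.5/10) = 3.905e+09.
L_total = 10·log₁₀(3.905e+09) = 95.92 dB SPL.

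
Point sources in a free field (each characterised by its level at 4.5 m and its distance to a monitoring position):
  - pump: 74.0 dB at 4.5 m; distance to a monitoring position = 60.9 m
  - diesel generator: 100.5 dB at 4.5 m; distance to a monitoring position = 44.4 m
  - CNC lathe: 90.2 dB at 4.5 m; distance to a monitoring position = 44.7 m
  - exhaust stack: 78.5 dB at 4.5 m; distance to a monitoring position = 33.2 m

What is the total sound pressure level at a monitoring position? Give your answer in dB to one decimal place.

Propagate each source to the receiver with L = L_ref − 20·log₁₀(r/r_ref), then add intensities.
pump: 74.0 − 20·log₁₀(60.9/4.5) = 74.0 − 22.63 = 51.37 dB.
diesel generator: 100.5 − 20·log₁₀(44.4/4.5) = 100.5 − 19.88 = 80.62 dB.
CNC lathe: 90.2 − 20·log₁₀(44.7/4.5) = 90.2 − 19.94 = 70.26 dB.
exhaust stack: 78.5 − 20·log₁₀(33.2/4.5) = 78.5 − 17.36 = 61.14 dB.
Σ 10^(L/10) = 1.273e+08 → L_total = 10·log₁₀(1.273e+08) = 81.05 dB.

81.0 dB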